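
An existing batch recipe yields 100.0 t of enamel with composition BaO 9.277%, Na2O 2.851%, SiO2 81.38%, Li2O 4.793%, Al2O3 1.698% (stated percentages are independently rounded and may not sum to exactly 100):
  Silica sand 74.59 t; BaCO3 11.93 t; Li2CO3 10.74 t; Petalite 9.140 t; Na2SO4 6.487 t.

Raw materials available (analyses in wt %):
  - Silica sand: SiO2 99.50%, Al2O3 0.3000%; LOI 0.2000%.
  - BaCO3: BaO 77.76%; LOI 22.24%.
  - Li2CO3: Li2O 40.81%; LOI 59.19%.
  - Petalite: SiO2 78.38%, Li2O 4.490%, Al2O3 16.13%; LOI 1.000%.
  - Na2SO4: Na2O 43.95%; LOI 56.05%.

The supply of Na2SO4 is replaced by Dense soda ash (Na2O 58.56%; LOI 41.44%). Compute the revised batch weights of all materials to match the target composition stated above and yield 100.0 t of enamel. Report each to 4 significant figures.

Revised batch per 100.0 t enamel:
  Silica sand: 74.59 t
  BaCO3: 11.93 t
  Li2CO3: 10.74 t
  Petalite: 9.140 t
  Dense soda ash: 4.869 t
Total batch = 111.3 t; LOI loss = 11.27 t

The working math maintains full float precision all the way through; intermediates are printed (rounded to four significant figures) across the worked steps; every reported value takes a single rounding; the derived quantities are carried in full float precision (the five compositions, yield, LOI, net glass mass, totals) using the weight values for 100.0 t of glass, exactly as printed in the problem or answer text.
Target oxide masses per 100.0 t enamel:
  BaO: 9.277% × 100.0 = 9.277 t
  Na2O: 2.851% × 100.0 = 2.851 t
  SiO2: 81.38% × 100.0 = 81.38 t
  Li2O: 4.793% × 100.0 = 4.793 t
  Al2O3: 1.698% × 100.0 = 1.698 t
Verifying the oxide balance per the reported batch figures, at the basis given (each sum matches its target mass up to rounding of the answer):
  BaO: 11.93·0.7776 = 9.277 t (target 9.277 t)
  Na2O: 4.869·0.5856 = 2.851 t (target 2.851 t)
  SiO2: 74.59·0.9950 + 9.140·0.7838 = 81.38 t (target 81.38 t)
  Li2O: 10.74·0.4081 + 9.140·0.04490 = 4.793 t (target 4.793 t)
  Al2O3: 74.59·0.003000 + 9.140·0.1613 = 1.698 t (target 1.698 t)
Auditing the glass mass value: the batch minus its LOI: 100.0 t (the Σ of target masses is 100.0 t; against the stated basis, 100.0 t — rounding explains the deltas).
Total batch = Σ batch = 111.3 t; ignition loss, Σ(batch × LOI) = 11.27 t; as yield: glass ÷ batch → 89.87%.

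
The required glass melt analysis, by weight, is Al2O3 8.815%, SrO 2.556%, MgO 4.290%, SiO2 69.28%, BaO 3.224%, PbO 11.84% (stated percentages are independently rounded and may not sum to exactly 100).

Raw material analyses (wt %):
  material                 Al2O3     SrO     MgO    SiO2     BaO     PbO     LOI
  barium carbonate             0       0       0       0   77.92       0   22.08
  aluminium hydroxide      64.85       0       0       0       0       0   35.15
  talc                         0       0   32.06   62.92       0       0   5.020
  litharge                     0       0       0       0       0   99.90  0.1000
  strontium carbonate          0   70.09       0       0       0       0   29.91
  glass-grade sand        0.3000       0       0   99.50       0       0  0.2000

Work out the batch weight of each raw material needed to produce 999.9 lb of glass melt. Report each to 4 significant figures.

The working math carries exact precision from start to finish; mid-chain values are printed rounded to 4 significant digits when written out — every reported value includes exactly one rounding — the derived quantities (totals, ignition loss, yield, glass mass, six oxide percentages) are carried starting from the weights on 999.9 lb of glass at full precision as written in question or answer.
Target oxide masses per 999.9 lb glass melt:
  Al2O3: 8.815% × 999.9 = 88.14 lb
  SrO: 2.556% × 999.9 = 25.56 lb
  MgO: 4.290% × 999.9 = 42.90 lb
  SiO2: 69.28% × 999.9 = 692.7 lb
  BaO: 3.224% × 999.9 = 32.24 lb
  PbO: 11.84% × 999.9 = 118.4 lb
Sums-versus-targets review applying the batch weights above, on the stated basis (each sum matches its target mass within answer rounding):
  Al2O3: 133.1·0.6485 + 611.6·0.003000 = 88.15 lb (target 88.14 lb)
  SrO: 36.46·0.7009 = 25.55 lb (target 25.56 lb)
  MgO: 133.8·0.3206 = 42.90 lb (target 42.90 lb)
  SiO2: 133.8·0.6292 + 611.6·0.9950 = 692.7 lb (target 692.7 lb)
  BaO: 41.37·0.7792 = 32.24 lb (target 32.24 lb)
  PbO: 118.5·0.9990 = 118.4 lb (target 118.4 lb)
Consistency of the glass mass: total batch − LOI = 999.9 lb (the Σ of target masses is 999.9 lb; the stated basis being 999.9 lb — gaps are rounding artifacts).
Whole-batch sum: Σ batch = 1075 lb; the LOI term Σ batch·LOI equals 74.88 lb; yield = glass ÷ total batch = 93.03%.

Batch per 999.9 lb glass melt:
  barium carbonate: 41.37 lb
  aluminium hydroxide: 133.1 lb
  talc: 133.8 lb
  litharge: 118.5 lb
  strontium carbonate: 36.46 lb
  glass-grade sand: 611.6 lb
Total batch = 1075 lb; LOI loss = 74.88 lb; yield = 93.03%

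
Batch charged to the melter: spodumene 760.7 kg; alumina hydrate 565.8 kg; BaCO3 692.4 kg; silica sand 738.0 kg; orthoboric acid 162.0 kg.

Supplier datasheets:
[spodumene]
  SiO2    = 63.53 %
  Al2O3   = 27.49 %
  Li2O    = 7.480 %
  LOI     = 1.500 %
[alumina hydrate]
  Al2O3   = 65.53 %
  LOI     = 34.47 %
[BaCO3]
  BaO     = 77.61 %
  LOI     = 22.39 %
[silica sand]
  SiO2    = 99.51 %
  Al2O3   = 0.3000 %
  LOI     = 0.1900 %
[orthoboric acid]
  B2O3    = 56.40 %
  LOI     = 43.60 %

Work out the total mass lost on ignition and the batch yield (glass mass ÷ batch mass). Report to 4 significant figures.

LOI loss = 433.5 kg; glass = 2485 kg; yield = 85.15%

Working values appear, rounded to 4 significant digits, in the working. The working math runs at exact precision from start to finish. A single rounding completes each reported number. Derived quantities (glass mass, LOI, the totals, the five compositions, the yield) are recomputed in full float precision using the weight values per 2485 kg of glass as written in the problem or answer text.
LOI of each material in turn:
  spodumene: 760.7 × 0.01500 = 11.41 kg
  alumina hydrate: 565.8 × 0.3447 = 195.0 kg
  BaCO3: 692.4 × 0.2239 = 155.0 kg
  silica sand: 738.0 × 0.001900 = 1.402 kg
  orthoboric acid: 162.0 × 0.4360 = 70.63 kg
Total LOI = 433.5 kg
Glass = batch − LOI = 2919 − 433.5 = 2485 kg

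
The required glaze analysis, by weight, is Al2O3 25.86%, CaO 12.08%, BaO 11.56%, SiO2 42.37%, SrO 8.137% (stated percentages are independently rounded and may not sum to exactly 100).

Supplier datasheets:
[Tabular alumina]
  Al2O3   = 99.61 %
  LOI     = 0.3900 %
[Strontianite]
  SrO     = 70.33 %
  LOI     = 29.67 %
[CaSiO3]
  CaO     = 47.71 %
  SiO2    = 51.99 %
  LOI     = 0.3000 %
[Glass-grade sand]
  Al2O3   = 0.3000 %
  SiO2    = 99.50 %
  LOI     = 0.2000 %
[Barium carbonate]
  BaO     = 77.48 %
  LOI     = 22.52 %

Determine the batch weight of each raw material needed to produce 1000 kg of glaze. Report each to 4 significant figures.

Values along the way appear with 4-significant-figure rounding on the page. All arithmetic holds full float precision through every step. Every reported value takes just one rounding — all derived quantities, including yield, five oxide percentages, net glass mass, LOI, the totals, are rebuilt from the weighed amounts for 1000 kg of glass in exact precision exactly as printed in either problem or answer.
Oxide-by-oxide targets in 1000 kg glaze:
  Al2O3: 25.86% × 1000 = 258.6 kg
  CaO: 12.08% × 1000 = 120.8 kg
  BaO: 11.56% × 1000 = 115.6 kg
  SiO2: 42.37% × 1000 = 423.7 kg
  SrO: 8.137% × 1000 = 81.37 kg
Sums-versus-targets review using the reported weights, versus the basis set out (summed amounts equal target values exact up to rounding of places):
  Al2O3: 258.7·0.9961 + 293.5·0.003000 = 258.6 kg (target 258.6 kg)
  CaO: 253.2·0.4771 = 120.8 kg (target 120.8 kg)
  BaO: 149.2·0.7748 = 115.6 kg (target 115.6 kg)
  SiO2: 253.2·0.5199 + 293.5·0.9950 = 423.7 kg (target 423.7 kg)
  SrO: 115.7·0.7033 = 81.37 kg (target 81.37 kg)
Auditing the glass mass value: the batch minus its LOI: 1000 kg (the Σ of target masses is 1000 kg; basis as stated: 1000 kg — differing by rounding only).
Total batch = Σ batch = 1070 kg; ignition loss, Σ(batch × LOI) = 70.28 kg; glass ÷ batch gives a yield of 93.43%.

Batch per 1000 kg glaze:
  Tabular alumina: 258.7 kg
  Strontianite: 115.7 kg
  CaSiO3: 253.2 kg
  Glass-grade sand: 293.5 kg
  Barium carbonate: 149.2 kg
Total batch = 1070 kg; LOI loss = 70.28 kg; yield = 93.43%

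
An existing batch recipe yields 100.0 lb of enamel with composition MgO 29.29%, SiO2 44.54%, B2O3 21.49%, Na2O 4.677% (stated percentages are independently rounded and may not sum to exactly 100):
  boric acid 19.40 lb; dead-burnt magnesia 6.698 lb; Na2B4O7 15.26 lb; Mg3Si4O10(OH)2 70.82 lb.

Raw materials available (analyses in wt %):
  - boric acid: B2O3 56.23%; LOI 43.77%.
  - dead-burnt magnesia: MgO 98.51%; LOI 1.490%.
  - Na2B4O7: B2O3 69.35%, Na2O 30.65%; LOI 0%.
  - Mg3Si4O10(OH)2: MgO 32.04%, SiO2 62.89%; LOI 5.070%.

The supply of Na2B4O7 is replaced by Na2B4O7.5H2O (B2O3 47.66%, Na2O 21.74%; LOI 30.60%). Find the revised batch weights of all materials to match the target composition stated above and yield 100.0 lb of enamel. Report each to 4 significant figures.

Revised batch per 100.0 lb enamel:
  boric acid: 19.98 lb
  dead-burnt magnesia: 6.698 lb
  Na2B4O7.5H2O: 21.51 lb
  Mg3Si4O10(OH)2: 70.82 lb
Total batch = 119.0 lb; LOI loss = 19.02 lb

Intermediates are displayed (rounded to 4 significant figures) on the page — the whole derivation runs at full precision at every stage. Each reported value takes just one rounding — the derived quantities are rebuilt in exact precision (LOI, totals, net glass mass, four oxide percentages, yield) from the batch weights on 100.0 lb of glass exactly as shown in the problem or the answer.
Oxide mass targets, per 100.0 lb enamel:
  MgO: 29.29% × 100.0 = 29.29 lb
  SiO2: 44.54% × 100.0 = 44.54 lb
  B2O3: 21.49% × 100.0 = 21.49 lb
  Na2O: 4.677% × 100.0 = 4.677 lb
Per-oxide balance check applying the batch weights above, on the stated basis (sum by sum, the targets are met given rounding of the digits):
  MgO: 6.698·0.9851 + 70.82·0.3204 = 29.29 lb (target 29.29 lb)
  SiO2: 70.82·0.6289 = 44.54 lb (target 44.54 lb)
  B2O3: 19.98·0.5623 + 21.51·0.4766 = 21.49 lb (target 21.49 lb)
  Na2O: 21.51·0.2174 = 4.676 lb (target 4.677 lb)
Mass balance on the glass: the batch minus its LOI: 99.99 lb (targets for the oxides total 100.0 lb; against the stated basis, 100.0 lb — deltas are rounding alone).
Batch total: Σ batch = 119.0 lb; loss to ignition Σ batch·LOI = 19.02 lb; yield, glass over the total, = 84.02%.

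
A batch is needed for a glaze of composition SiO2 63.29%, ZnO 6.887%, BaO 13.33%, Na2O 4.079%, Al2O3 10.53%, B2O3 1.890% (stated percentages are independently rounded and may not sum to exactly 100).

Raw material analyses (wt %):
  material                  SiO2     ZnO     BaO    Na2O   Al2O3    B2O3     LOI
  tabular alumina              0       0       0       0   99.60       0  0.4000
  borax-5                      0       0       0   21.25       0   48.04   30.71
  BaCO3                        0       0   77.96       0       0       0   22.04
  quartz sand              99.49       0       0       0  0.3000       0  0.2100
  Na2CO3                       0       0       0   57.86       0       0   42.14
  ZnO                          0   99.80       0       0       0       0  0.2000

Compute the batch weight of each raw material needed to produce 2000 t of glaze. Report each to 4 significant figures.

Batch per 2000 t glaze:
  tabular alumina: 207.6 t
  borax-5: 78.68 t
  BaCO3: 342.0 t
  quartz sand: 1272 t
  Na2CO3: 112.1 t
  ZnO: 138.0 t
Total batch = 2150 t; LOI loss = 150.6 t; yield = 93.00%

The intermediate values appear (rounded to four significant figures) within the worked lines — all arithmetic runs at exact precision in all steps. A single rounding finalizes every reported number. The derived quantities (ignition loss, six oxide percentages, totals, glass mass, yield) are carried starting from the weights on 2000 t of glass in full float precision, as given in problem or answer.
Target oxide masses per 2000 t glaze:
  SiO2: 63.29% × 2000 = 1266 t
  ZnO: 6.887% × 2000 = 137.7 t
  BaO: 13.33% × 2000 = 266.6 t
  Na2O: 4.079% × 2000 = 81.58 t
  Al2O3: 10.53% × 2000 = 210.6 t
  B2O3: 1.890% × 2000 = 37.80 t
Per-oxide balance check from the weights as reported, on the stated basis (target by target, the sums agree up to rounding of the answer):
  SiO2: 1272·0.9949 = 1266 t (target 1266 t)
  ZnO: 138.0·0.9980 = 137.7 t (target 137.7 t)
  BaO: 342.0·0.7796 = 266.6 t (target 266.6 t)
  Na2O: 78.68·0.2125 + 112.1·0.5786 = 81.58 t (target 81.58 t)
  Al2O3: 207.6·0.9960 + 1272·0.003000 = 210.6 t (target 210.6 t)
  B2O3: 78.68·0.4804 = 37.80 t (target 37.80 t)
Consistency of the glass mass: batch total minus LOI = 2000 t (summing oxide targets gives 2000 t; against the stated basis, 2000 t — a pure rounding effect).
Batch total: Σ batch = 2150 t; ignition loss, Σ(batch × LOI) = 150.6 t; yield: glass divided by total = 93.00%.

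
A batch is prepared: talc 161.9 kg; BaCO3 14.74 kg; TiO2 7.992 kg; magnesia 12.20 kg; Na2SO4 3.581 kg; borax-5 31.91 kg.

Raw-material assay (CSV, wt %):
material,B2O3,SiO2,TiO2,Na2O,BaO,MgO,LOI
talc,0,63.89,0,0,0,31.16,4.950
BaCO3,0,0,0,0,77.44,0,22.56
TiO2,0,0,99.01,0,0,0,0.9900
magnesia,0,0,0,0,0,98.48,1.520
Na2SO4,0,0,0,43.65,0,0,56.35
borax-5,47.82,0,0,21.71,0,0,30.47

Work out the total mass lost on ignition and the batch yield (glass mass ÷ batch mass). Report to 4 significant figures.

Working values are shown with 4-significant-figure rounding at each printed step. Full precision is kept from start to finish; a single rounding produces each reported figure; derived quantities, which include glass mass, the totals, yield, ignition loss, six oxide percentages, are computed in full float precision, precisely as stated by question or answer, using the weight values per 209.0 kg of glass.
LOI of each material in turn:
  talc: 161.9 × 0.04950 = 8.014 kg
  BaCO3: 14.74 × 0.2256 = 3.325 kg
  TiO2: 7.992 × 0.009900 = 0.07912 kg
  magnesia: 12.20 × 0.01520 = 0.1854 kg
  Na2SO4: 3.581 × 0.5635 = 2.018 kg
  borax-5: 31.91 × 0.3047 = 9.723 kg
Total LOI = 23.34 kg
Glass = batch − LOI = 232.3 − 23.34 = 209.0 kg

LOI loss = 23.34 kg; glass = 209.0 kg; yield = 89.95%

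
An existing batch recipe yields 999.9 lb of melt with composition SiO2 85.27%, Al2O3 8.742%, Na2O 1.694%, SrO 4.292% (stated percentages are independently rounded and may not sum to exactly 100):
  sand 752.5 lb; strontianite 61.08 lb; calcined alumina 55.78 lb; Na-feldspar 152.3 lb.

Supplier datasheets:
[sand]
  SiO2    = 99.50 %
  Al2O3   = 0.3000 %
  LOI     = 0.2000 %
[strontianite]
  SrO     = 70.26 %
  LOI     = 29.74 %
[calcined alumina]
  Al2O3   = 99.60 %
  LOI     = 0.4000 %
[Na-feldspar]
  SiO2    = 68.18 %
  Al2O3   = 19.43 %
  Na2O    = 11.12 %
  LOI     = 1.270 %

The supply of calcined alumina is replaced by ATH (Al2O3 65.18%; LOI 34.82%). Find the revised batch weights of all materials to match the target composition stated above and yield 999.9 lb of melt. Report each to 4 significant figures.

Mid-chain values appear rounded to four significant digits alongside each step — every computation runs at full precision at each step — every reported number receives exactly one rounding; all derived quantities (the four compositions, LOI, the totals, glass mass, yield) are recomputed from the batch weights on 999.9 lb of glass in full precision as given in the problem or answer text.
Per-oxide target masses for 999.9 lb melt:
  SiO2: 85.27% × 999.9 = 852.6 lb
  Al2O3: 8.742% × 999.9 = 87.41 lb
  Na2O: 1.694% × 999.9 = 16.94 lb
  SrO: 4.292% × 999.9 = 42.92 lb
Mass-balance tally per oxide given the weights on record, on the stated basis (each sum matches its target mass up to rounding of the answer):
  SiO2: 752.5·0.9950 + 152.3·0.6818 = 852.6 lb (target 852.6 lb)
  Al2O3: 752.5·0.003000 + 85.24·0.6518 + 152.3·0.1943 = 87.41 lb (target 87.41 lb)
  Na2O: 152.3·0.1112 = 16.94 lb (target 16.94 lb)
  SrO: 61.08·0.7026 = 42.91 lb (target 42.92 lb)
Glass-mass sanity pass: net batch after ignition = 999.8 lb (per-oxide target masses sum to 999.9 lb; basis as stated: 999.9 lb — differing by rounding only).
Summing the batch: Σ batch = 1051 lb; LOI loss = Σ batch·LOI = 51.28 lb; as yield: glass ÷ batch → 95.12%.

Revised batch per 999.9 lb melt:
  sand: 752.5 lb
  strontianite: 61.08 lb
  ATH: 85.24 lb
  Na-feldspar: 152.3 lb
Total batch = 1051 lb; LOI loss = 51.28 lb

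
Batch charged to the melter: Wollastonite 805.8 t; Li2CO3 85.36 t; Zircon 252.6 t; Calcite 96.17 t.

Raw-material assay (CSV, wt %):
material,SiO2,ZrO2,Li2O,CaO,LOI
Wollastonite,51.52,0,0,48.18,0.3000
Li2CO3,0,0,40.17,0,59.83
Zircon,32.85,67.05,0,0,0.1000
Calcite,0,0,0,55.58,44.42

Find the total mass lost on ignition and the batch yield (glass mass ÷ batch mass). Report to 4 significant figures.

All internal work maintains full precision from first step to last; the intermediate values appear, with 4-significant-digit rounding, when written out; a single rounding produces every reported value. Derived quantities, including glass mass, four oxide percentages, LOI, totals, yield, are recomputed starting from the weights on 1143 t of glass at full float precision precisely as stated by the problem or answer text.
Ignition loss by material:
  Wollastonite: 805.8 × 0.003000 = 2.417 t
  Li2CO3: 85.36 × 0.5983 = 51.07 t
  Zircon: 252.6 × 0.001000 = 0.2526 t
  Calcite: 96.17 × 0.4442 = 42.72 t
Total LOI = 96.46 t
Glass = batch − LOI = 1240 − 96.46 = 1143 t

LOI loss = 96.46 t; glass = 1143 t; yield = 92.22%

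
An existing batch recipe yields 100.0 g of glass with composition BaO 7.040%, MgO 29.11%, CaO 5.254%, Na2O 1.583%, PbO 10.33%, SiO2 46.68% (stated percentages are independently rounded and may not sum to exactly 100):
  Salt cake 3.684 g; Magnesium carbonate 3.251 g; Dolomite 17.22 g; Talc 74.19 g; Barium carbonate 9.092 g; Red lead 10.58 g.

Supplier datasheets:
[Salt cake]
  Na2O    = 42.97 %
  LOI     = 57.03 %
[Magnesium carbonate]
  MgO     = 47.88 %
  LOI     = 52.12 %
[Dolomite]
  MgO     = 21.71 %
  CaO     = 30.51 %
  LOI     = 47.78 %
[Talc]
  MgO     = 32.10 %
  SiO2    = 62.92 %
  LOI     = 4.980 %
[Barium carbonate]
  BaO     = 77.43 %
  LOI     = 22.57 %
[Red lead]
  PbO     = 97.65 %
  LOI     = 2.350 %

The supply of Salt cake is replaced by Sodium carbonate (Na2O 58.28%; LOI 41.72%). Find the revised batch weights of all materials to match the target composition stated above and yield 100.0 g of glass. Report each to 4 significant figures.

Revised batch per 100.0 g glass:
  Sodium carbonate: 2.716 g
  Magnesium carbonate: 3.251 g
  Dolomite: 17.22 g
  Talc: 74.19 g
  Barium carbonate: 9.092 g
  Red lead: 10.58 g
Total batch = 117.0 g; LOI loss = 17.05 g

Working values appear rounded to 4 significant digits alongside each step; every computation maintains full precision throughout. Each reported figure is rounded only once; derived quantities are recomputed in full precision (six oxide percentages, net glass mass, the totals, the yield, LOI) using the weight values per 100.0 g of glass as written in question or answer.
Oxide mass targets, per 100.0 g glass:
  BaO: 7.040% × 100.0 = 7.040 g
  MgO: 29.11% × 100.0 = 29.11 g
  CaO: 5.254% × 100.0 = 5.254 g
  Na2O: 1.583% × 100.0 = 1.583 g
  PbO: 10.33% × 100.0 = 10.33 g
  SiO2: 46.68% × 100.0 = 46.68 g
Oxide-by-oxide audit working from each reported weight, relative to the basis at hand (every target is met by its sum up to rounding of the answer):
  BaO: 9.092·0.7743 = 7.040 g (target 7.040 g)
  MgO: 3.251·0.4788 + 17.22·0.2171 + 74.19·0.3210 = 29.11 g (target 29.11 g)
  CaO: 17.22·0.3051 = 5.254 g (target 5.254 g)
  Na2O: 2.716·0.5828 = 1.583 g (target 1.583 g)
  PbO: 10.58·0.9765 = 10.33 g (target 10.33 g)
  SiO2: 74.19·0.6292 = 46.68 g (target 46.68 g)
Consistency of the glass mass: whole batch net of LOI = 100.0 g (targets for the oxides total 100.0 g; with the basis standing at 100.0 g — deltas are rounding alone).
Adding the batch up: Σ batch = 117.0 g; Σ batch·LOI gives LOI loss = 17.05 g; yield = glass ÷ total batch = 85.43%.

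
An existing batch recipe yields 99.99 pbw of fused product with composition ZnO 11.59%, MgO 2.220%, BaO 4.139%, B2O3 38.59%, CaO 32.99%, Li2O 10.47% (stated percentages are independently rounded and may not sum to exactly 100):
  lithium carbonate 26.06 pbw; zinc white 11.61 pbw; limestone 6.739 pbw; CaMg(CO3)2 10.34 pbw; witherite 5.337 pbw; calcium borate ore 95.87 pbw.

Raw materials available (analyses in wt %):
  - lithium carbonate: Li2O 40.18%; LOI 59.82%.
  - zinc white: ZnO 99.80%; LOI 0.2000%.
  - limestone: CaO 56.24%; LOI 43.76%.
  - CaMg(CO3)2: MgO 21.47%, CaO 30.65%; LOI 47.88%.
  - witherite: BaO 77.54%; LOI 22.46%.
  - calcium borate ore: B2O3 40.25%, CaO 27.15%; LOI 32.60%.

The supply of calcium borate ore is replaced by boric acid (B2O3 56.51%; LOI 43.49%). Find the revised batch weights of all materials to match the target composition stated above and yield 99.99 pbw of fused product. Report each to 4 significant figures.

Values along the way appear, rounded to four significant figures, when written out; full precision is carried at each step; exactly one rounding goes into each reported value; all derived quantities (LOI, glass mass, totals, the six compositions, the yield) are computed starting from the weights for 99.99 pbw of glass at full precision, as quoted within problem or answer.
Target masses of each oxide per 99.99 pbw fused product:
  ZnO: 11.59% × 99.99 = 11.59 pbw
  MgO: 2.220% × 99.99 = 2.220 pbw
  BaO: 4.139% × 99.99 = 4.139 pbw
  B2O3: 38.59% × 99.99 = 38.59 pbw
  CaO: 32.99% × 99.99 = 32.99 pbw
  Li2O: 10.47% × 99.99 = 10.47 pbw
Checking each oxide sum from the weights as reported, versus the basis set out (every target is met by its sum up to rounding of the answer):
  ZnO: 11.61·0.9980 = 11.59 pbw (target 11.59 pbw)
  MgO: 10.34·0.2147 = 2.220 pbw (target 2.220 pbw)
  BaO: 5.337·0.7754 = 4.138 pbw (target 4.139 pbw)
  B2O3: 68.28·0.5651 = 38.59 pbw (target 38.59 pbw)
  CaO: 53.02·0.5624 + 10.34·0.3065 = 32.99 pbw (target 32.99 pbw)
  Li2O: 26.06·0.4018 = 10.47 pbw (target 10.47 pbw)
Consistency of the glass mass: batch total minus LOI = 99.99 pbw (targets for the oxides total 99.99 pbw; the stated basis being 99.99 pbw — differing by rounding only).
Total batch = Σ batch = 174.6 pbw; LOI removed, Σ of batch·LOI: 74.66 pbw; yield = glass ÷ total batch = 57.25%.

Revised batch per 99.99 pbw fused product:
  lithium carbonate: 26.06 pbw
  zinc white: 11.61 pbw
  limestone: 53.02 pbw
  CaMg(CO3)2: 10.34 pbw
  witherite: 5.337 pbw
  boric acid: 68.28 pbw
Total batch = 174.6 pbw; LOI loss = 74.66 pbw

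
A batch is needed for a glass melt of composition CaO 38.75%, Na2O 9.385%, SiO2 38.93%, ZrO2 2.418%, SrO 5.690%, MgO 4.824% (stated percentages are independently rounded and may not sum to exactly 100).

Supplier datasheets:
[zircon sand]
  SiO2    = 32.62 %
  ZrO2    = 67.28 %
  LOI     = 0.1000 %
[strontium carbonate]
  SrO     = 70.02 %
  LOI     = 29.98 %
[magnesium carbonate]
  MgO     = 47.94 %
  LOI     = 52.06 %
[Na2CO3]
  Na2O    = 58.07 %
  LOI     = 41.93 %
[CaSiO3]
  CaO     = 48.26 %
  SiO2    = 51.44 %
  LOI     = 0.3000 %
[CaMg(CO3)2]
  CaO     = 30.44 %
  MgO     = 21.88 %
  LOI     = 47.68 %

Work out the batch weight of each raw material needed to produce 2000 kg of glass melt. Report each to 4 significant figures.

Batch per 2000 kg glass melt:
  zircon sand: 71.88 kg
  strontium carbonate: 162.5 kg
  magnesium carbonate: 101.5 kg
  Na2CO3: 323.2 kg
  CaSiO3: 1468 kg
  CaMg(CO3)2: 218.6 kg
Total batch = 2346 kg; LOI loss = 345.8 kg; yield = 85.26%

Every computation keeps exact precision through the solve; the intermediate values are rounded off to 4 significant digits as shown; every reported number undergoes a single rounding; the derived quantities are carried from the batch weights at 2000 kg of glass in full float precision (yield, LOI, totals, net glass mass, the six compositions) as quoted within the problem or answer text.
Oxide mass targets, per 2000 kg glass melt:
  CaO: 38.75% × 2000 = 775.0 kg
  Na2O: 9.385% × 2000 = 187.7 kg
  SiO2: 38.93% × 2000 = 778.6 kg
  ZrO2: 2.418% × 2000 = 48.36 kg
  SrO: 5.690% × 2000 = 113.8 kg
  MgO: 4.824% × 2000 = 96.48 kg
Mass-balance tally per oxide per the reported batch figures, on the stated basis (each sum matches its target mass net of answer rounding effects):
  CaO: 1468·0.4826 + 218.6·0.3044 = 775.0 kg (target 775.0 kg)
  Na2O: 323.2·0.5807 = 187.7 kg (target 187.7 kg)
  SiO2: 71.88·0.3262 + 1468·0.5144 = 778.6 kg (target 778.6 kg)
  ZrO2: 71.88·0.6728 = 48.36 kg (target 48.36 kg)
  SrO: 162.5·0.7002 = 113.8 kg (target 113.8 kg)
  MgO: 101.5·0.4794 + 218.6·0.2188 = 96.49 kg (target 96.48 kg)
Glass-mass closure: net batch after ignition = 2000 kg (the Σ of target masses is 2000 kg; the stated basis being 2000 kg — gaps are rounding artifacts).
Batch grand total — Σ batch = 2346 kg; ignition loss, Σ(batch × LOI) = 345.8 kg; as yield: glass ÷ batch → 85.26%.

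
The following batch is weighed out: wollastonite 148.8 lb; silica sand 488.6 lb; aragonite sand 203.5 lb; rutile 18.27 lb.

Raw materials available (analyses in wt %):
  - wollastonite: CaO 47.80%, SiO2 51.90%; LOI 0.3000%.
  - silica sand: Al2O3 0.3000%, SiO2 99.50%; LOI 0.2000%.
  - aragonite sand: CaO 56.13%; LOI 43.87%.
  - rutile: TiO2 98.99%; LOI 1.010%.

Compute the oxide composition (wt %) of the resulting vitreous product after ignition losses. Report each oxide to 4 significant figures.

Glass mass = 768.3 lb (batch 859.2 − LOI 90.88).
Composition: Al2O3 0.1908%, CaO 24.13%, SiO2 73.33%, TiO2 2.354%

Intermediates appear, rounded to 4 significant figures, in the working — every computation runs at full precision in all steps — every reported figure includes exactly one rounding; all derived quantities (LOI, net glass mass, the yield, four oxide percentages, totals) are recomputed from the weighed amounts at 768.3 lb of glass at full precision exactly as shown in the problem or answer text.
What the batch supplies per oxide:
  Al2O3: 488.6·0.003000 = 1.466 lb
  CaO: 148.8·0.4780 + 203.5·0.5613 = 185.4 lb
  SiO2: 148.8·0.5190 + 488.6·0.9950 = 563.4 lb
  TiO2: 18.27·0.9899 = 18.09 lb
LOI: 148.8·0.003000 + 488.6·0.002000 + 203.5·0.4387 + 18.27·0.01010 = 90.88 lb
Glass mass = batch − LOI = 859.2 − 90.88 = 768.3 lb (the oxide masses sum to this)
wt % = oxide mass / glass mass × 100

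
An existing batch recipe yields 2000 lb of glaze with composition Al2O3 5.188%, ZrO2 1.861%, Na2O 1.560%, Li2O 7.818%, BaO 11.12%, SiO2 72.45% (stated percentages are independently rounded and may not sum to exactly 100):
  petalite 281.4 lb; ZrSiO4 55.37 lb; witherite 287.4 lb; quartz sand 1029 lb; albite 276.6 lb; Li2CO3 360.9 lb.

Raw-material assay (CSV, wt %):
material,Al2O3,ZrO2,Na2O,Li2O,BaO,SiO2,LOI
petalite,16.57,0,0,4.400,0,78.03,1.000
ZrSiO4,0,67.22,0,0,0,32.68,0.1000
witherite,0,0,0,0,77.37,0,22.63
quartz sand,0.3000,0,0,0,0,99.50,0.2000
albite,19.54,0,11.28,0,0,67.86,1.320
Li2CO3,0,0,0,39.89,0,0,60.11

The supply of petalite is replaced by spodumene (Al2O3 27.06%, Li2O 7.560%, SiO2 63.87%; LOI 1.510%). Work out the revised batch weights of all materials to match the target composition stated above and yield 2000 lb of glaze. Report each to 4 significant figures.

Each numeric step carries full float precision at all times. Intermediates are shown, rounded to four significant digits, at each printed step. Exactly one rounding lands on each reported value — derived quantities, which include six oxide percentages, LOI, totals, the yield, glass mass, are computed in exact precision, as set out in problem or answer, starting from the weights on 2000 lb of glass.
Oxide mass targets, per 2000 lb glaze:
  Al2O3: 5.188% × 2000 = 103.8 lb
  ZrO2: 1.861% × 2000 = 37.22 lb
  Na2O: 1.560% × 2000 = 31.20 lb
  Li2O: 7.818% × 2000 = 156.4 lb
  BaO: 11.12% × 2000 = 222.4 lb
  SiO2: 72.45% × 2000 = 1449 lb
Checking each oxide sum working from each reported weight, under the basis named above (oxide sums agree with the targets net of answer rounding effects):
  Al2O3: 171.1·0.2706 + 1140·0.003000 + 276.6·0.1954 = 103.8 lb (target 103.8 lb)
  ZrO2: 55.37·0.6722 = 37.22 lb (target 37.22 lb)
  Na2O: 276.6·0.1128 = 31.20 lb (target 31.20 lb)
  Li2O: 171.1·0.07560 + 359.6·0.3989 = 156.4 lb (target 156.4 lb)
  BaO: 287.4·0.7737 = 222.4 lb (target 222.4 lb)
  SiO2: 171.1·0.6387 + 55.37·0.3268 + 1140·0.9950 + 276.6·0.6786 = 1449 lb (target 1449 lb)
Glass-mass bookkeeping: whole batch net of LOI = 2000 lb (oxide target masses add up to 2000 lb; the stated basis being 2000 lb — deltas are rounding alone).
Adding the batch up: Σ batch = 2290 lb; Σ batch·LOI gives LOI loss = 289.8 lb; yield = glass ÷ total batch = 87.35%.

Revised batch per 2000 lb glaze:
  spodumene: 171.1 lb
  ZrSiO4: 55.37 lb
  witherite: 287.4 lb
  quartz sand: 1140 lb
  albite: 276.6 lb
  Li2CO3: 359.6 lb
Total batch = 2290 lb; LOI loss = 289.8 lb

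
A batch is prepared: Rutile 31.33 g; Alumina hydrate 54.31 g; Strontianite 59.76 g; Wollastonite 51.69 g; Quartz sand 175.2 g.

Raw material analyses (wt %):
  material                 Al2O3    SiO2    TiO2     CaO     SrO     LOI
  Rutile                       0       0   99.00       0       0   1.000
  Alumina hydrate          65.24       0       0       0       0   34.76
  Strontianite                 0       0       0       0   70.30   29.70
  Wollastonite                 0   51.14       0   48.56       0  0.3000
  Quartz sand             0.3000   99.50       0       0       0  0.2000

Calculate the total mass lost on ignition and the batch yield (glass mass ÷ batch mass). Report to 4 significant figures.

LOI loss = 37.45 g; glass = 334.8 g; yield = 89.94%

All internal work maintains full precision end to end. The intermediate values are printed rounded to 4 significant figures within the worked lines — each reported figure receives exactly one rounding; all derived quantities (the yield, glass mass, five oxide percentages, the totals, ignition loss) are rebuilt from the batch weights for 334.8 g of glass at exact precision, precisely as stated by the problem or the answer.
LOI of each material in turn:
  Rutile: 31.33 × 0.01000 = 0.3133 g
  Alumina hydrate: 54.31 × 0.3476 = 18.88 g
  Strontianite: 59.76 × 0.2970 = 17.75 g
  Wollastonite: 51.69 × 0.003000 = 0.1551 g
  Quartz sand: 175.2 × 0.002000 = 0.3504 g
Total LOI = 37.45 g
Glass = batch − LOI = 372.3 − 37.45 = 334.8 g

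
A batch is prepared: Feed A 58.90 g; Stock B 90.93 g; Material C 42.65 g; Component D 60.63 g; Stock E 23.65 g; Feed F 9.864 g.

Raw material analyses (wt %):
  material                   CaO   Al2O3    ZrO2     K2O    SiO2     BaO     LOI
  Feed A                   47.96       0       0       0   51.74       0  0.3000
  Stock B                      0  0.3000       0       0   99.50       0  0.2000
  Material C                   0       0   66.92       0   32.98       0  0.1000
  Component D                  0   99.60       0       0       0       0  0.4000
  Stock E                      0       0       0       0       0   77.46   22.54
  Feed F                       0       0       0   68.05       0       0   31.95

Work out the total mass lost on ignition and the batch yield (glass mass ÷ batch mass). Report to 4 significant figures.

LOI loss = 9.126 g; glass = 277.5 g; yield = 96.82%

The working math runs at full float precision in every operation; rounding to four significant figures governs every mid-chain value as shown. Every reported result is rounded once only. Derived quantities are computed using the weight values for 277.5 g of glass in exact precision (glass mass, LOI, six oxide percentages, totals, the yield) as written in question or answer.
Ignition loss by material:
  Feed A: 58.90 × 0.003000 = 0.1767 g
  Stock B: 90.93 × 0.002000 = 0.1819 g
  Material C: 42.65 × 0.001000 = 0.04265 g
  Component D: 60.63 × 0.004000 = 0.2425 g
  Stock E: 23.65 × 0.2254 = 5.331 g
  Feed F: 9.864 × 0.3195 = 3.152 g
Total LOI = 9.126 g
Glass = batch − LOI = 286.6 − 9.126 = 277.5 g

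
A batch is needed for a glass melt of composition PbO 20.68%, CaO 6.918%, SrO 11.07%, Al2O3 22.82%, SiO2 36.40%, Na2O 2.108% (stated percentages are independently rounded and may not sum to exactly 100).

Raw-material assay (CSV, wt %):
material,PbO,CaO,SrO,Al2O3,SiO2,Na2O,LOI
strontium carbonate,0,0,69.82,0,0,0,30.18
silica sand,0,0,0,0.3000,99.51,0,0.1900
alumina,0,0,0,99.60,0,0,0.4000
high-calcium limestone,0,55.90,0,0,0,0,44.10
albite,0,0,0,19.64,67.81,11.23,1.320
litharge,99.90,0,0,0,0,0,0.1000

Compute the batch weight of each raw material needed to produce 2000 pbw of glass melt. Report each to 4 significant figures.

Mid-chain values appear (rounded to 4 significant digits) in the working. Each numeric step carries full precision end to end; each reported value takes just one rounding. The derived quantities are computed using the weight values per 2000 pbw of glass at full precision (the totals, LOI, the six compositions, glass mass, yield) precisely as stated by the problem or the answer.
Oxide-by-oxide targets in 2000 pbw glass melt:
  PbO: 20.68% × 2000 = 413.6 pbw
  CaO: 6.918% × 2000 = 138.4 pbw
  SrO: 11.07% × 2000 = 221.4 pbw
  Al2O3: 22.82% × 2000 = 456.4 pbw
  SiO2: 36.40% × 2000 = 728.0 pbw
  Na2O: 2.108% × 2000 = 42.16 pbw
A balance pass over the oxides, given the weights on record, at the basis given (each sum matches its target mass given rounding of the digits):
  PbO: 414.0·0.9990 = 413.6 pbw (target 413.6 pbw)
  CaO: 247.5·0.5590 = 138.4 pbw (target 138.4 pbw)
  SrO: 317.1·0.6982 = 221.4 pbw (target 221.4 pbw)
  Al2O3: 475.8·0.003000 + 382.8·0.9960 + 375.4·0.1964 = 456.4 pbw (target 456.4 pbw)
  SiO2: 475.8·0.9951 + 375.4·0.6781 = 728.0 pbw (target 728.0 pbw)
  Na2O: 375.4·0.1123 = 42.16 pbw (target 42.16 pbw)
Mass balance on the glass: Σ batch − LOI loss = 2000 pbw (oxide target masses add up to 2000 pbw; with the basis standing at 2000 pbw — a pure rounding effect).
Summing the batch: Σ batch = 2213 pbw; LOI removed, Σ of batch·LOI: 212.7 pbw; yield: glass divided by total = 90.39%.

Batch per 2000 pbw glass melt:
  strontium carbonate: 317.1 pbw
  silica sand: 475.8 pbw
  alumina: 382.8 pbw
  high-calcium limestone: 247.5 pbw
  albite: 375.4 pbw
  litharge: 414.0 pbw
Total batch = 2213 pbw; LOI loss = 212.7 pbw; yield = 90.39%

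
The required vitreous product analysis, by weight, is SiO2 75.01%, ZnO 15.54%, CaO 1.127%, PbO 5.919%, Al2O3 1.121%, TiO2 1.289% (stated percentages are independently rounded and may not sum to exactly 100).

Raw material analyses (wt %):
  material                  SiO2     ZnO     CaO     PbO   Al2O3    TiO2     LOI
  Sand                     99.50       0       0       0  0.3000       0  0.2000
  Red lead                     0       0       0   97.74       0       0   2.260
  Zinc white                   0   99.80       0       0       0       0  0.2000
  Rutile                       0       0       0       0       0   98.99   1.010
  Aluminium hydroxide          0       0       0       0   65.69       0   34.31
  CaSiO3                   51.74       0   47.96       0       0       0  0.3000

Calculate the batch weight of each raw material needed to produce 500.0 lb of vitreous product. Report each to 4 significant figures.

The working math keeps full precision at each step. Values along the way are shown rounded to four significant figures at each printed step; each reported result is rounded once only. The derived quantities, including LOI, yield, the six compositions, totals, net glass mass, are re-derived from the weighed amounts per 500.0 lb of glass in full precision precisely as stated by either problem or answer.
Per-oxide target masses for 500.0 lb vitreous product:
  SiO2: 75.01% × 500.0 = 375.0 lb
  ZnO: 15.54% × 500.0 = 77.70 lb
  CaO: 1.127% × 500.0 = 5.635 lb
  PbO: 5.919% × 500.0 = 29.60 lb
  Al2O3: 1.121% × 500.0 = 5.605 lb
  TiO2: 1.289% × 500.0 = 6.445 lb
Checking each oxide sum from the weights as reported, relative to the basis at hand (sum by sum, the targets are met within answer rounding):
  SiO2: 370.8·0.9950 + 11.75·0.5174 = 375.0 lb (target 375.0 lb)
  ZnO: 77.86·0.9980 = 77.70 lb (target 77.70 lb)
  CaO: 11.75·0.4796 = 5.635 lb (target 5.635 lb)
  PbO: 30.28·0.9774 = 29.60 lb (target 29.60 lb)
  Al2O3: 370.8·0.003000 + 6.839·0.6569 = 5.605 lb (target 5.605 lb)
  TiO2: 6.511·0.9899 = 6.445 lb (target 6.445 lb)
Glass mass check: batch Σ − ignition loss = 500.0 lb (the Σ of target masses is 500.0 lb; versus the stated basis of 500.0 lb — any gap is answer rounding).
Adding the batch up: Σ batch = 504.0 lb; the LOI term Σ batch·LOI equals 4.029 lb; glass ÷ batch gives a yield of 99.20%.

Batch per 500.0 lb vitreous product:
  Sand: 370.8 lb
  Red lead: 30.28 lb
  Zinc white: 77.86 lb
  Rutile: 6.511 lb
  Aluminium hydroxide: 6.839 lb
  CaSiO3: 11.75 lb
Total batch = 504.0 lb; LOI loss = 4.029 lb; yield = 99.20%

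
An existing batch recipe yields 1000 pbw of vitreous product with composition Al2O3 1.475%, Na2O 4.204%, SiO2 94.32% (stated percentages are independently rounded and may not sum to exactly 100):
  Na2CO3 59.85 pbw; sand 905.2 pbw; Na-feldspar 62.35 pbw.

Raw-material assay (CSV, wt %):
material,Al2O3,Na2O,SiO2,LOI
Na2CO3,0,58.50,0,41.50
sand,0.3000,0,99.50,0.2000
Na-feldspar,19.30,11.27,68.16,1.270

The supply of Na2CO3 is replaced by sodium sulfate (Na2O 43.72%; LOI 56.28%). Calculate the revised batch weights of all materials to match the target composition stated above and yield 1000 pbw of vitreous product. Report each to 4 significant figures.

All arithmetic holds full float precision from first step to last — in-progress results are shown rounded off to 4 significant digits within the worked lines; every reported figure takes just one rounding — the derived quantities, which include glass mass, yield, LOI, the three compositions, the totals, are computed at exact precision, precisely as stated by the question or the answer, from the batch weights at 1000 pbw of glass.
Target oxide masses per 1000 pbw vitreous product:
  Al2O3: 1.475% × 1000 = 14.75 pbw
  Na2O: 4.204% × 1000 = 42.04 pbw
  SiO2: 94.32% × 1000 = 943.2 pbw
A balance pass over the oxides, working from each reported weight, relative to the basis at hand (each sum matches its target mass exact up to rounding of places):
  Al2O3: 905.2·0.003000 + 62.35·0.1930 = 14.75 pbw (target 14.75 pbw)
  Na2O: 80.08·0.4372 + 62.35·0.1127 = 42.04 pbw (target 42.04 pbw)
  SiO2: 905.2·0.9950 + 62.35·0.6816 = 943.2 pbw (target 943.2 pbw)
Consistency of the glass mass: Σ batch − LOI loss = 1000 pbw (summing oxide targets gives 1000 pbw; versus the stated basis of 1000 pbw — deltas are rounding alone).
Summing the batch: Σ batch = 1048 pbw; the LOI term Σ batch·LOI equals 47.67 pbw; yield = glass ÷ total batch = 95.45%.

Revised batch per 1000 pbw vitreous product:
  sodium sulfate: 80.08 pbw
  sand: 905.2 pbw
  Na-feldspar: 62.35 pbw
Total batch = 1048 pbw; LOI loss = 47.67 pbw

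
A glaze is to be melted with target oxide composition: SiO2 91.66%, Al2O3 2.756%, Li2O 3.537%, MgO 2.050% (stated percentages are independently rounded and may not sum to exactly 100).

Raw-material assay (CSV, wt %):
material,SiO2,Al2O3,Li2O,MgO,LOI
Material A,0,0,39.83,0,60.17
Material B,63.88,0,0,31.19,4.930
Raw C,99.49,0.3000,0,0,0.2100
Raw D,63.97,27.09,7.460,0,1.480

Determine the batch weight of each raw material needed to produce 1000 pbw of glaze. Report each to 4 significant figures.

Batch per 1000 pbw glaze:
  Material A: 71.45 pbw
  Material B: 65.73 pbw
  Raw C: 819.5 pbw
  Raw D: 92.66 pbw
Total batch = 1049 pbw; LOI loss = 49.32 pbw; yield = 95.30%

The intermediate values appear, rounded to four significant digits, in the printout. Each numeric step holds full precision throughout. A single rounding completes every reported value — the derived quantities (the totals, yield, four oxide percentages, ignition loss, glass mass) are computed at full precision starting from the weights on 1000 pbw of glass as set out in question or answer.
Per-oxide target masses for 1000 pbw glaze:
  SiO2: 91.66% × 1000 = 916.6 pbw
  Al2O3: 2.756% × 1000 = 27.56 pbw
  Li2O: 3.537% × 1000 = 35.37 pbw
  MgO: 2.050% × 1000 = 20.50 pbw
Sums-versus-targets review applying the batch weights above, per the basis as stated (summed amounts equal target values once rounding is allowed for):
  SiO2: 65.73·0.6388 + 819.5·0.9949 + 92.66·0.6397 = 916.6 pbw (target 916.6 pbw)
  Al2O3: 819.5·0.003000 + 92.66·0.2709 = 27.56 pbw (target 27.56 pbw)
  Li2O: 71.45·0.3983 + 92.66·0.07460 = 35.37 pbw (target 35.37 pbw)
  MgO: 65.73·0.3119 = 20.50 pbw (target 20.50 pbw)
Consistency of the glass mass: Σ batch − LOI loss = 1000 pbw (the Σ of target masses is 1000 pbw; stated basis 1000 pbw — deltas are rounding alone).
Batch total: Σ batch = 1049 pbw; LOI removed, Σ of batch·LOI: 49.32 pbw; as yield: glass ÷ batch → 95.30%.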